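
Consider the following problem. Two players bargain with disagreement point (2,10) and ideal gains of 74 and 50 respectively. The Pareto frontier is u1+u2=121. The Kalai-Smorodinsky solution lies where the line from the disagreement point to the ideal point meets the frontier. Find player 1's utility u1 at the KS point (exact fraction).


Step 1: At the KS point, (u1-d1)/r1 = (u2-d2)/r2 = t and u1+u2 = 121
Step 2: u1 = d1 + r1*t and u2 = d2 + r2*t, so (d1 + r1*t) + (d2 + r2*t) = 121
Step 3: t = (121 - 2 - 10)/(74 + 50) = 109/124
Step 4: u1 = d1 + r1*t = 2 + 74 * 109/124 = 4157/62
Step 5: (Check: u2 = d2 + r2*t = 3345/62; u1+u2 = 4157/62 + 3345/62 = 121, on the frontier.)

4157/62


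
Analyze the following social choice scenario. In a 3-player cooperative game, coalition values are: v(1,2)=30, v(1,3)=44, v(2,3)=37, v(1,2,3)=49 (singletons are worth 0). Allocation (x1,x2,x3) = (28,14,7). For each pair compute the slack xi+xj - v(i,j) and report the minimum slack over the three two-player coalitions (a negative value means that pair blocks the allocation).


Step 1: Slack for coalition (1,2): x1+x2 - v12 = 42 - 30 = 12
Step 2: Slack for coalition (1,3): x1+x3 - v13 = 35 - 44 = -9
Step 3: Slack for coalition (2,3): x2+x3 - v23 = 21 - 37 = -16
Step 4: Minimum slack = min(12, -9, -16) = -16, attained by (2,3); coalition (2,3) can block (slack < 0), so the allocation is not in the core

-16


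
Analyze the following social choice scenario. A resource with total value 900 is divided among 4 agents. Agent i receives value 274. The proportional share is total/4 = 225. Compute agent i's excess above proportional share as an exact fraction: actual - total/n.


Step 1: Proportional share = 900/4 = 225
Step 2: Agent's actual allocation = 274
Step 3: Excess = 274 - 225 = 49

49


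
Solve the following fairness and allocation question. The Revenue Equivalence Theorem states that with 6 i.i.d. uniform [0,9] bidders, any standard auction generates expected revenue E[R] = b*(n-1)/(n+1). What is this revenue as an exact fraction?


Step 1: By Revenue Equivalence, expected revenue = b*(n-1)/(n+1)
Step 2: Substituting n = 6, b = 9
Step 3: Revenue = 9*(6-1)/(6+1) = 9*5/7
Step 4: Revenue = 45/7

45/7


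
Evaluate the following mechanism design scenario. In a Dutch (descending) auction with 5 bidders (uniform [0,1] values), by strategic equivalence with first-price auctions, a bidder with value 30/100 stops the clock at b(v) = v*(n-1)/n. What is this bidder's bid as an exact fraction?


Step 1: Dutch auctions are strategically equivalent to first-price auctions
Step 2: The equilibrium bid is b(v) = v*(n-1)/n
Step 3: b = 3/10 * 4/5
Step 4: b = 6/25

6/25


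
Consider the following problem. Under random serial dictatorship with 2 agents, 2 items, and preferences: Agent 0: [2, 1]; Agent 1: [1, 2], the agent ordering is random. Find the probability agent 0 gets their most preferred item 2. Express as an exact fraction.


Step 1: Agent 0 wants item 2
Step 2: There are 2 possible orderings of agents
Step 3: In 2 orderings, agent 0 gets item 2
Step 4: Probability = 2/2 = 1

1


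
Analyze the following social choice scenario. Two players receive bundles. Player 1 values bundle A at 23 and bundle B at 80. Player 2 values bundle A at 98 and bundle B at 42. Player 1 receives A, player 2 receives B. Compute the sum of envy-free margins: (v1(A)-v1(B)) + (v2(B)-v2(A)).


Step 1: Player 1's margin = v1(A) - v1(B) = 23 - 80 = -57
Step 2: Player 2's margin = v2(B) - v2(A) = 42 - 98 = -56
Step 3: Total margin = -57 + -56 = -113

-113


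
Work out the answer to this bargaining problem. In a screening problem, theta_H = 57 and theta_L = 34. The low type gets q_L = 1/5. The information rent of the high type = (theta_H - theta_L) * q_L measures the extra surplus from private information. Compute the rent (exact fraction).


Step 1: theta_H - theta_L = 57 - 34 = 23
Step 2: Information rent = (theta_H - theta_L) * q_L
Step 3: = 23 * 1/5
Step 4: = 23/5

23/5


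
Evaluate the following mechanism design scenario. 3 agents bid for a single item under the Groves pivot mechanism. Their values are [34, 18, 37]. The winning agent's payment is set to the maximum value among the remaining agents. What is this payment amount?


Step 1: The efficient winner is agent 2 with value 37
Step 2: Other agents' values: [34, 18]
Step 3: Pivot payment = max(others) = 34
Step 4: The winner pays 34

34


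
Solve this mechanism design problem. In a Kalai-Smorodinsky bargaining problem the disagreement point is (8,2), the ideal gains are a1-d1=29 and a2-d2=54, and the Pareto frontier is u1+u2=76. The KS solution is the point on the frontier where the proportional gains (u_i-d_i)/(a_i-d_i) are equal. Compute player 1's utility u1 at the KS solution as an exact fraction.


Step 1: At the KS point, (u1-d1)/r1 = (u2-d2)/r2 = t and u1+u2 = 76
Step 2: u1 = d1 + r1*t and u2 = d2 + r2*t, so (d1 + r1*t) + (d2 + r2*t) = 76
Step 3: t = (76 - 8 - 2)/(29 + 54) = 66/83
Step 4: u1 = d1 + r1*t = 8 + 29 * 66/83 = 2578/83
Step 5: (Check: u2 = d2 + r2*t = 3730/83; u1+u2 = 2578/83 + 3730/83 = 76, on the frontier.)

2578/83


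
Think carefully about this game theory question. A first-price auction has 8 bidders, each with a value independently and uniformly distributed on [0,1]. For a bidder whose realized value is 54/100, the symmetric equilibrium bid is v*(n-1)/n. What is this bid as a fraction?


Step 1: The symmetric BNE bidding function is b(v) = v * (n-1) / n
Step 2: Substitute v = 27/50 and n = 8
Step 3: b = 27/50 * 7/8
Step 4: b = 189/400

189/400


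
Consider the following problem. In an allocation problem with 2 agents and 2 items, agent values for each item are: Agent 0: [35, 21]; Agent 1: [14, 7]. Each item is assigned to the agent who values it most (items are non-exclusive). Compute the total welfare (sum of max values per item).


Step 1: For each item, find the maximum value among all agents.
Step 2: Item 0 -> Agent 0 (value 35)
Step 3: Item 1 -> Agent 0 (value 21)
Step 4: Total welfare = 35 + 21 = 56

56


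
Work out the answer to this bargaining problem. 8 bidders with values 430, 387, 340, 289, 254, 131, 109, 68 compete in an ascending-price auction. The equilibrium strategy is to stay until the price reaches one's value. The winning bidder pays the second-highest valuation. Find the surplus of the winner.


Step 1: Identify the highest value: 430
Step 2: Identify the second-highest value: 387
Step 3: The final price = second-highest value = 387
Step 4: Surplus = 430 - 387 = 43

43


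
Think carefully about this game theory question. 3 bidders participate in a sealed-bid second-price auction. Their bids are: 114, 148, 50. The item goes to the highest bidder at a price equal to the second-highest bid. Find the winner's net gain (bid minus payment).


Step 1: Sort bids in descending order: 148, 114, 50
Step 2: The winning bid is the highest: 148
Step 3: The payment equals the second-highest bid: 114
Step 4: Surplus = winner's bid - payment = 148 - 114 = 34

34


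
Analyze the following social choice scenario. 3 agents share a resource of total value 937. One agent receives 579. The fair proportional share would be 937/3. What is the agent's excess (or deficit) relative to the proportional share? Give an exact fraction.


Step 1: Proportional share = 937/3
Step 2: Agent's actual allocation = 579
Step 3: Excess = 579 - 937/3 = 800/3

800/3


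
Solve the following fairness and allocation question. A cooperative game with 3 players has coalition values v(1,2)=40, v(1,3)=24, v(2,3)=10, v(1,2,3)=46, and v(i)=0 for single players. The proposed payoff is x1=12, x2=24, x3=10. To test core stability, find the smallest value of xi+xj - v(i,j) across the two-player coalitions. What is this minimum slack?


Step 1: Slack for coalition (1,2): x1+x2 - v12 = 36 - 40 = -4
Step 2: Slack for coalition (1,3): x1+x3 - v13 = 22 - 24 = -2
Step 3: Slack for coalition (2,3): x2+x3 - v23 = 34 - 10 = 24
Step 4: Minimum slack = min(-4, -2, 24) = -4, attained by (1,2); coalition (1,2) can block (slack < 0), so the allocation is not in the core

-4


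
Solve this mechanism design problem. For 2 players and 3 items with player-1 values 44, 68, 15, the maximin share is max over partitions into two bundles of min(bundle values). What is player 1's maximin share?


Step 1: Item values = 44, 68, 15
Step 2: Enumerate all 2-bundle partitions and take the smaller bundle:
  Partition 1: {44} vs {68,15} -> bundles 44, 83; min = 44
  Partition 2: {68} vs {44,15} -> bundles 68, 59; min = 59
  Partition 3: {15} vs {44,68} -> bundles 15, 112; min = 15
Step 3: MMS = max(44, 59, 15) = 59

59


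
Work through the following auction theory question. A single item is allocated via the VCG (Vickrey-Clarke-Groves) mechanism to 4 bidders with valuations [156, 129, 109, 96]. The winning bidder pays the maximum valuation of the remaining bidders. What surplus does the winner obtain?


Step 1: The winner is the agent with the highest value: agent 0 with value 156
Step 2: Values of other agents: [129, 109, 96]
Step 3: VCG payment = max of others' values = 129
Step 4: Surplus = 156 - 129 = 27

27


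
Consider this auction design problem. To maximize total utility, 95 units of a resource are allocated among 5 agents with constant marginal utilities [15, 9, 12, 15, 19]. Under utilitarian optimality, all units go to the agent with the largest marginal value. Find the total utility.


Step 1: The marginal utilities are [15, 9, 12, 15, 19]
Step 2: The highest marginal utility is 19
Step 3: All 95 units go to that agent
Step 4: Total utility = 19 * 95 = 1805

1805


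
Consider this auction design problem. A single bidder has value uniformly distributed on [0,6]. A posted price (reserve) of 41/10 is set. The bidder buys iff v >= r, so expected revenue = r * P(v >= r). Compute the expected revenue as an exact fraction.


Step 1: Posted price r = 41/10, value support [0,6]
Step 2: P(v >= r) = (6 - 41/10)/6 = 19/60
Step 3: Expected revenue = r * P(v >= r) = 41/10 * 19/60
Step 4: Revenue = 779/600

779/600


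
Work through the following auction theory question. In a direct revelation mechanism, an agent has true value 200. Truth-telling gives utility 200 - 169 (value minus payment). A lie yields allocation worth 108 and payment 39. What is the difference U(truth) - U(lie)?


Step 1: U(truth) = value - payment = 200 - 169 = 31
Step 2: U(lie) = allocation - payment = 108 - 39 = 69
Step 3: IC gap = 31 - 69 = -38

-38


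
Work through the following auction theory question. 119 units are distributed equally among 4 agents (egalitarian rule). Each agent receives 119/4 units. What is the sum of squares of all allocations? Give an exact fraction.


Step 1: Each agent's share = 119/4
Step 2: Square of each share = (119/4)^2 = 14161/16
Step 3: Sum of squares = 4 * 14161/16 = 14161/4

14161/4


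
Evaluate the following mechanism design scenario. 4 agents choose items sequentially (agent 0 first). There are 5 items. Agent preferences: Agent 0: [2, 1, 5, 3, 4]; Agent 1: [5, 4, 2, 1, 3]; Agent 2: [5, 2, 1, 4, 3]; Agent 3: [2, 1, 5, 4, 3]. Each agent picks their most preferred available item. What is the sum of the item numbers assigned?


Step 1: Agent 0 picks item 2
Step 2: Agent 1 picks item 5
Step 3: Agent 2 picks item 1
Step 4: Agent 3 picks item 4
Step 5: Sum = 2 + 5 + 1 + 4 = 12

12


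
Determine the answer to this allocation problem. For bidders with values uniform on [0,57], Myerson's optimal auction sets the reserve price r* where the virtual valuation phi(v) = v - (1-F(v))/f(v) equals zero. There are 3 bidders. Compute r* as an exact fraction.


Step 1: For U[0,57], F(v) = v/57 and f(v) = 1/57
Step 2: phi(v) = v - (1 - v/57)/(1/57) = v - (57 - v) = 2v - 57
Step 3: Set phi(r*) = 0: 2r* - 57 = 0
Step 4: r* = 57/2 (the number of bidders n = 3 does not enter)

57/2


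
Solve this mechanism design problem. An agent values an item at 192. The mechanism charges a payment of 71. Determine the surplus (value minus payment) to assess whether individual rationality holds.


Step 1: Surplus = value - payment = 192 - 71 = 121
Step 2: IR is satisfied (surplus >= 0)

121


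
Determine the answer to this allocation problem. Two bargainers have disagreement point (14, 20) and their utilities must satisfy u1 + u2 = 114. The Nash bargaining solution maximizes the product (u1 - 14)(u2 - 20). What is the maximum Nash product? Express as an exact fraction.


Step 1: The Nash solution splits surplus symmetrically above the disagreement point
Step 2: u1 = (total + d1 - d2)/2 = (114 + 14 - 20)/2 = 54
Step 3: u2 = (total - d1 + d2)/2 = (114 - 14 + 20)/2 = 60
Step 4: Nash product = (54 - 14) * (60 - 20)
Step 5: = 40 * 40 = 1600

1600


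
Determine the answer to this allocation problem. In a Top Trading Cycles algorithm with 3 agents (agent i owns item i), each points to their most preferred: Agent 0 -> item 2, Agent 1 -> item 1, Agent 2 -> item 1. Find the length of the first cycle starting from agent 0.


Step 1: Trace the pointer graph from agent 0: 0 -> 2 -> 1 -> 1
Step 2: A cycle is detected when we revisit agent 1
Step 3: The cycle is: 1 -> 1
Step 4: Cycle length = 1

1


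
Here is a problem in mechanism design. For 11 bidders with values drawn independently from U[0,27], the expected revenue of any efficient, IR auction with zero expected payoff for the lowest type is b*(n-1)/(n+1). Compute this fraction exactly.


Step 1: By Revenue Equivalence, expected revenue = b*(n-1)/(n+1)
Step 2: Substituting n = 11, b = 27
Step 3: Revenue = 27*(11-1)/(11+1) = 27*10/12
Step 4: Revenue = 270/12 = 45/2

45/2


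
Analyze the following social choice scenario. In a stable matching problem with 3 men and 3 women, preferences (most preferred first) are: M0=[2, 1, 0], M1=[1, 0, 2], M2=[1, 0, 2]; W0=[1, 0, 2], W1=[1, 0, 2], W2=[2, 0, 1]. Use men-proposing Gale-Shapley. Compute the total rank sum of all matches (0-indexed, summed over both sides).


Step 1: Run Gale-Shapley (men propose, women hold best offer):
  M0 proposes to W2; she accepts
  M1 proposes to W1; she accepts
  M2 proposes to W1; rejected
  M2 proposes to W0; she accepts
Step 2: Final matching: W0-M2, W1-M1, W2-M0
Step 3: 0-indexed ranks (man's rank of his match, then woman's): 1 + 2 + 0 + 0 + 0 + 1
Step 4: Total rank sum = 4

4


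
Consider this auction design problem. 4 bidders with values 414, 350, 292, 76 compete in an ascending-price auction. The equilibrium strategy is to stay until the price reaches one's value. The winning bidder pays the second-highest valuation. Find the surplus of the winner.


Step 1: Identify the highest value: 414
Step 2: Identify the second-highest value: 350
Step 3: The final price = second-highest value = 350
Step 4: Surplus = 414 - 350 = 64

64


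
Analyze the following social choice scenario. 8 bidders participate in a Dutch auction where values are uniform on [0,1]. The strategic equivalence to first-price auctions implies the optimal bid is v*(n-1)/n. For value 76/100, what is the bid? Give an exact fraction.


Step 1: Dutch auctions are strategically equivalent to first-price auctions
Step 2: The equilibrium bid is b(v) = v*(n-1)/n
Step 3: b = 19/25 * 7/8
Step 4: b = 133/200

133/200


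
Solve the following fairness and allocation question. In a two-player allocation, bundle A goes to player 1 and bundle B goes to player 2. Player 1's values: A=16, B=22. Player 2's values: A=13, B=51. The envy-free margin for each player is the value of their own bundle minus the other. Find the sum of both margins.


Step 1: Player 1's margin = v1(A) - v1(B) = 16 - 22 = -6
Step 2: Player 2's margin = v2(B) - v2(A) = 51 - 13 = 38
Step 3: Total margin = -6 + 38 = 32

32


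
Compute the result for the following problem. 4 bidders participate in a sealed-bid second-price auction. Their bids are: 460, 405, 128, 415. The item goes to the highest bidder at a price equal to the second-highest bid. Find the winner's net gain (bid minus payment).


Step 1: Sort bids in descending order: 460, 415, 405, 128
Step 2: The winning bid is the highest: 460
Step 3: The payment equals the second-highest bid: 415
Step 4: Surplus = winner's bid - payment = 460 - 415 = 45

45


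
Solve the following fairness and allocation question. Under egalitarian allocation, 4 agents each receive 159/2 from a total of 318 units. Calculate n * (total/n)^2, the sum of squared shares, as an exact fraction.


Step 1: Each agent's share = 318/4 = 159/2
Step 2: Square of each share = (159/2)^2 = 25281/4
Step 3: Sum of squares = 4 * 25281/4 = 25281

25281


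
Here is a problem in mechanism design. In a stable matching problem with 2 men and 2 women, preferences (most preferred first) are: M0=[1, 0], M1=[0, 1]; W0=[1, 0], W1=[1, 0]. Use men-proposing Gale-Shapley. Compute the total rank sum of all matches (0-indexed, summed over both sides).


Step 1: Run Gale-Shapley (men propose, women hold best offer):
  M0 proposes to W1; she accepts
  M1 proposes to W0; she accepts
Step 2: Final matching: W0-M1, W1-M0
Step 3: 0-indexed ranks (man's rank of his match, then woman's): 0 + 0 + 0 + 1
Step 4: Total rank sum = 1

1


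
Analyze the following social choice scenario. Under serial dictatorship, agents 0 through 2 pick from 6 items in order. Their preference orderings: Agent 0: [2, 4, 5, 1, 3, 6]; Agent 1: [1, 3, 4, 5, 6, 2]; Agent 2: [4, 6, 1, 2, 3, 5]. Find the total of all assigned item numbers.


Step 1: Agent 0 picks item 2
Step 2: Agent 1 picks item 1
Step 3: Agent 2 picks item 4
Step 4: Sum = 2 + 1 + 4 = 7

7


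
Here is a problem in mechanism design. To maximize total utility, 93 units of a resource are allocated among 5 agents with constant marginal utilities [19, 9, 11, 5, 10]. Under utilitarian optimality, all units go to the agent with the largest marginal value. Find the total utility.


Step 1: The marginal utilities are [19, 9, 11, 5, 10]
Step 2: The highest marginal utility is 19
Step 3: All 93 units go to that agent
Step 4: Total utility = 19 * 93 = 1767

1767


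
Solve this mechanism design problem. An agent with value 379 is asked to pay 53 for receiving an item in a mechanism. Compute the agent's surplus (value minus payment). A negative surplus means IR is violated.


Step 1: Surplus = value - payment = 379 - 53 = 326
Step 2: IR is satisfied (surplus >= 0)

326


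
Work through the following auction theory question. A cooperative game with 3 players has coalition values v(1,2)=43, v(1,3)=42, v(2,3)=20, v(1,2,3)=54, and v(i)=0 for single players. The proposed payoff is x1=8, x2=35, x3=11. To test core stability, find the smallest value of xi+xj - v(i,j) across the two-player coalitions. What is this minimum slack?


Step 1: Slack for coalition (1,2): x1+x2 - v12 = 43 - 43 = 0
Step 2: Slack for coalition (1,3): x1+x3 - v13 = 19 - 42 = -23
Step 3: Slack for coalition (2,3): x2+x3 - v23 = 46 - 20 = 26
Step 4: Minimum slack = min(0, -23, 26) = -23, attained by (1,3); coalition (1,3) can block (slack < 0), so the allocation is not in the core

-23


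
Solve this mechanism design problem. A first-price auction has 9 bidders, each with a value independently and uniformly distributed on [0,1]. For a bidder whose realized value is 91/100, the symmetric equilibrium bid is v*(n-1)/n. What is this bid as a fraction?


Step 1: The symmetric BNE bidding function is b(v) = v * (n-1) / n
Step 2: Substitute v = 91/100 and n = 9
Step 3: b = 91/100 * 8/9
Step 4: b = 182/225

182/225


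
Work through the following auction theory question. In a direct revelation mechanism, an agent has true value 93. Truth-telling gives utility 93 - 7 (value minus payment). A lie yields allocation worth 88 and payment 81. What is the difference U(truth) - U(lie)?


Step 1: U(truth) = value - payment = 93 - 7 = 86
Step 2: U(lie) = allocation - payment = 88 - 81 = 7
Step 3: IC gap = 86 - 7 = 79

79


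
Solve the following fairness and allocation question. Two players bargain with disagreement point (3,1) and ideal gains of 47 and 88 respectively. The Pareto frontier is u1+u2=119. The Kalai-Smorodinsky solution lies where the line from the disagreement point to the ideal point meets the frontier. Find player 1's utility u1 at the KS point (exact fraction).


Step 1: At the KS point, (u1-d1)/r1 = (u2-d2)/r2 = t and u1+u2 = 119
Step 2: u1 = d1 + r1*t and u2 = d2 + r2*t, so (d1 + r1*t) + (d2 + r2*t) = 119
Step 3: t = (119 - 3 - 1)/(47 + 88) = 115/135 = 23/27
Step 4: u1 = d1 + r1*t = 3 + 47 * 23/27 = 1162/27
Step 5: (Check: u2 = d2 + r2*t = 2051/27; u1+u2 = 1162/27 + 2051/27 = 119, on the frontier.)

1162/27


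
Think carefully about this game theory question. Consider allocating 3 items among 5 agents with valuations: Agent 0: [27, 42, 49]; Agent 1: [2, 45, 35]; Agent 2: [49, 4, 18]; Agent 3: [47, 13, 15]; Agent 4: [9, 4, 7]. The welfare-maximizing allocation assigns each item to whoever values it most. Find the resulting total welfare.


Step 1: For each item, find the maximum value among all agents.
Step 2: Item 0 -> Agent 2 (value 49)
Step 3: Item 1 -> Agent 1 (value 45)
Step 4: Item 2 -> Agent 0 (value 49)
Step 5: Total welfare = 49 + 45 + 49 = 143

143


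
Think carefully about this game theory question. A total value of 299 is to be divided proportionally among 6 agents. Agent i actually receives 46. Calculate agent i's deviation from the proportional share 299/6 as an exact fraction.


Step 1: Proportional share = 299/6
Step 2: Agent's actual allocation = 46
Step 3: Excess = 46 - 299/6 = -23/6

-23/6


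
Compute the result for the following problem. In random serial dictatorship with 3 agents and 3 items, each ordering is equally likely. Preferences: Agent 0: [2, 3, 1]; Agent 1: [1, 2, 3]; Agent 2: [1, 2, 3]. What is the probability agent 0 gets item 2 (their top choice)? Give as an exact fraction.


Step 1: Agent 0 wants item 2
Step 2: There are 6 possible orderings of agents
Step 3: In 4 orderings, agent 0 gets item 2
Step 4: Probability = 4/6 = 2/3

2/3


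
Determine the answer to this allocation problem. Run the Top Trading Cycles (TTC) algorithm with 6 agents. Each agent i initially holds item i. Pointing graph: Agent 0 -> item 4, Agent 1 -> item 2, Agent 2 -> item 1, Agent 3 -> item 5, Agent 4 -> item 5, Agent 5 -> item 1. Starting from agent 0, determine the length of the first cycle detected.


Step 1: Trace the pointer graph from agent 0: 0 -> 4 -> 5 -> 1 -> 2 -> 1
Step 2: A cycle is detected when we revisit agent 1
Step 3: The cycle is: 1 -> 2 -> 1
Step 4: Cycle length = 2

2


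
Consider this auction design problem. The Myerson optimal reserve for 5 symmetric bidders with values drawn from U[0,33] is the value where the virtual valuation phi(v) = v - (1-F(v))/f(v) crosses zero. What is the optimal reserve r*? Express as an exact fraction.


Step 1: For U[0,33], F(v) = v/33 and f(v) = 1/33
Step 2: phi(v) = v - (1 - v/33)/(1/33) = v - (33 - v) = 2v - 33
Step 3: Set phi(r*) = 0: 2r* - 33 = 0
Step 4: r* = 33/2 (the number of bidders n = 5 does not enter)

33/2


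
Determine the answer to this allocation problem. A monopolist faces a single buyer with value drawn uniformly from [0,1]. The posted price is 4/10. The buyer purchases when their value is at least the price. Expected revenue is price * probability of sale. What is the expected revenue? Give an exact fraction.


Step 1: Posted price r = 2/5, value support [0,1]
Step 2: P(v >= r) = (1 - 2/5)/1 = 3/5
Step 3: Expected revenue = r * P(v >= r) = 2/5 * 3/5
Step 4: Revenue = 6/25

6/25


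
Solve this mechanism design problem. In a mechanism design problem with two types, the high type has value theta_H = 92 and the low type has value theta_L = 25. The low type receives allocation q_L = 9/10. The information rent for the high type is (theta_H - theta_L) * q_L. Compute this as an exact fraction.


Step 1: theta_H - theta_L = 92 - 25 = 67
Step 2: Information rent = (theta_H - theta_L) * q_L
Step 3: = 67 * 9/10
Step 4: = 603/10

603/10


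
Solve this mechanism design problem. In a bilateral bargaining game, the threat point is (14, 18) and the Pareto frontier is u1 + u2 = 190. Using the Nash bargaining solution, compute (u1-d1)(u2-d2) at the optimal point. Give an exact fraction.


Step 1: The Nash solution splits surplus symmetrically above the disagreement point
Step 2: u1 = (total + d1 - d2)/2 = (190 + 14 - 18)/2 = 93
Step 3: u2 = (total - d1 + d2)/2 = (190 - 14 + 18)/2 = 97
Step 4: Nash product = (93 - 14) * (97 - 18)
Step 5: = 79 * 79 = 6241

6241


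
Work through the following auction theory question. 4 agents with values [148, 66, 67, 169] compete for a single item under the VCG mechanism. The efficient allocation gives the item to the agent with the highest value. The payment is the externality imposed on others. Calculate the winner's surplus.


Step 1: The winner is the agent with the highest value: agent 3 with value 169
Step 2: Values of other agents: [148, 66, 67]
Step 3: VCG payment = max of others' values = 148
Step 4: Surplus = 169 - 148 = 21

21


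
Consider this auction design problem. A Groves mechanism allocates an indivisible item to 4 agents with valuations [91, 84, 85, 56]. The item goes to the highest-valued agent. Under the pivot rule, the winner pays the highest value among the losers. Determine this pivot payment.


Step 1: The efficient winner is agent 0 with value 91
Step 2: Other agents' values: [84, 85, 56]
Step 3: Pivot payment = max(others) = 85
Step 4: The winner pays 85

85


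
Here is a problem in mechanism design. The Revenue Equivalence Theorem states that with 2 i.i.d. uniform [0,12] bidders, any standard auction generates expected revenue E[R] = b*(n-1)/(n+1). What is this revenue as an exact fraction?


Step 1: By Revenue Equivalence, expected revenue = b*(n-1)/(n+1)
Step 2: Substituting n = 2, b = 12
Step 3: Revenue = 12*(2-1)/(2+1) = 12*1/3
Step 4: Revenue = 12/3 = 4

4


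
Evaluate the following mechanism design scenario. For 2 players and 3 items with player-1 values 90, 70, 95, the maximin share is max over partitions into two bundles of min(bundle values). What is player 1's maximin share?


Step 1: Item values = 90, 70, 95
Step 2: Enumerate all 2-bundle partitions and take the smaller bundle:
  Partition 1: {90} vs {70,95} -> bundles 90, 165; min = 90
  Partition 2: {70} vs {90,95} -> bundles 70, 185; min = 70
  Partition 3: {95} vs {90,70} -> bundles 95, 160; min = 95
Step 3: MMS = max(90, 70, 95) = 95

95


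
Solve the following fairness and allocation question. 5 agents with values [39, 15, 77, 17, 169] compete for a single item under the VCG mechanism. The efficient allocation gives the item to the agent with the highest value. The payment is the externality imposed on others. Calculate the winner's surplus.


Step 1: The winner is the agent with the highest value: agent 4 with value 169
Step 2: Values of other agents: [39, 15, 77, 17]
Step 3: VCG payment = max of others' values = 77
Step 4: Surplus = 169 - 77 = 92

92


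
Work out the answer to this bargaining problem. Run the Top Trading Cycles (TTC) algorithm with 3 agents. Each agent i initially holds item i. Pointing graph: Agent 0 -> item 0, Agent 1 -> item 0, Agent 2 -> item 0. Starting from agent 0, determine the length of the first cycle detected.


Step 1: Trace the pointer graph from agent 0: 0 -> 0
Step 2: A cycle is detected when we revisit agent 0
Step 3: The cycle is: 0 -> 0
Step 4: Cycle length = 1

1


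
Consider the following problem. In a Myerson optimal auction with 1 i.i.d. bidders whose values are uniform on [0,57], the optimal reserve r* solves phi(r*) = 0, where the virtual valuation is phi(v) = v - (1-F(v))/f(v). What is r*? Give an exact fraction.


Step 1: For U[0,57], F(v) = v/57 and f(v) = 1/57
Step 2: phi(v) = v - (1 - v/57)/(1/57) = v - (57 - v) = 2v - 57
Step 3: Set phi(r*) = 0: 2r* - 57 = 0
Step 4: r* = 57/2 (the number of bidders n = 1 does not enter)

57/2


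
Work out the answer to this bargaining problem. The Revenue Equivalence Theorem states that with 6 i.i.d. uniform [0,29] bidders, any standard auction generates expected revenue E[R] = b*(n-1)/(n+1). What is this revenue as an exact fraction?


Step 1: By Revenue Equivalence, expected revenue = b*(n-1)/(n+1)
Step 2: Substituting n = 6, b = 29
Step 3: Revenue = 29*(6-1)/(6+1) = 29*5/7
Step 4: Revenue = 145/7

145/7


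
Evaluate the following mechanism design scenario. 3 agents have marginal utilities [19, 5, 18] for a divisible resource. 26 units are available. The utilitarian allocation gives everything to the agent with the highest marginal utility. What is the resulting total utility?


Step 1: The marginal utilities are [19, 5, 18]
Step 2: The highest marginal utility is 19
Step 3: All 26 units go to that agent
Step 4: Total utility = 19 * 26 = 494

494


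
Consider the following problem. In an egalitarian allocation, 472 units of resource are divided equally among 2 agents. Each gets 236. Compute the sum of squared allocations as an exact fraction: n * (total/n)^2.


Step 1: Each agent's share = 472/2 = 236
Step 2: Square of each share = (236)^2 = 55696
Step 3: Sum of squares = 2 * 55696 = 111392

111392


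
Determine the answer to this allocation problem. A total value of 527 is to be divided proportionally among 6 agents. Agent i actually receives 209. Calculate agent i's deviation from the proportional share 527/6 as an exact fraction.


Step 1: Proportional share = 527/6
Step 2: Agent's actual allocation = 209
Step 3: Excess = 209 - 527/6 = 727/6

727/6


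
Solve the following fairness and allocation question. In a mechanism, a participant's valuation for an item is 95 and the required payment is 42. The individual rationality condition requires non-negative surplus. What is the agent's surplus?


Step 1: Surplus = value - payment = 95 - 42 = 53
Step 2: IR is satisfied (surplus >= 0)

53


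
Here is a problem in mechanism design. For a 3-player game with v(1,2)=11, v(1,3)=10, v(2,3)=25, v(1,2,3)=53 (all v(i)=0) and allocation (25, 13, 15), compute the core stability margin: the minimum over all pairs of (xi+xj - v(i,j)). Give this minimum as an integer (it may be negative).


Step 1: Slack for coalition (1,2): x1+x2 - v12 = 38 - 11 = 27
Step 2: Slack for coalition (1,3): x1+x3 - v13 = 40 - 10 = 30
Step 3: Slack for coalition (2,3): x2+x3 - v23 = 28 - 25 = 3
Step 4: Minimum slack = min(27, 30, 3) = 3, attained by (2,3); no pair can gain by deviating, so the allocation is in the core

3


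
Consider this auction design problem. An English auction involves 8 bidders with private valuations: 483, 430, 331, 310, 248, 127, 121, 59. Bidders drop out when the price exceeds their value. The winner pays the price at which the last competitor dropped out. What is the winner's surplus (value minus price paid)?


Step 1: Identify the highest value: 483
Step 2: Identify the second-highest value: 430
Step 3: The final price = second-highest value = 430
Step 4: Surplus = 483 - 430 = 53

53


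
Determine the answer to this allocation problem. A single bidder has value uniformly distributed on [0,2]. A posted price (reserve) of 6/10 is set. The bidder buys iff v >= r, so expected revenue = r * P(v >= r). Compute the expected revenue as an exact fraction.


Step 1: Posted price r = 3/5, value support [0,2]
Step 2: P(v >= r) = (2 - 3/5)/2 = 7/10
Step 3: Expected revenue = r * P(v >= r) = 3/5 * 7/10
Step 4: Revenue = 21/50

21/50


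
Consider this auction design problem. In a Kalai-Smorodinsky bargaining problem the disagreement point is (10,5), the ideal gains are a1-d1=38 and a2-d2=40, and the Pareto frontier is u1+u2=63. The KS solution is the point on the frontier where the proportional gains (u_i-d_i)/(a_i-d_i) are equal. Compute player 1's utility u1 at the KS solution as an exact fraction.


Step 1: At the KS point, (u1-d1)/r1 = (u2-d2)/r2 = t and u1+u2 = 63
Step 2: u1 = d1 + r1*t and u2 = d2 + r2*t, so (d1 + r1*t) + (d2 + r2*t) = 63
Step 3: t = (63 - 10 - 5)/(38 + 40) = 48/78 = 8/13
Step 4: u1 = d1 + r1*t = 10 + 38 * 8/13 = 434/13
Step 5: (Check: u2 = d2 + r2*t = 385/13; u1+u2 = 434/13 + 385/13 = 63, on the frontier.)

434/13


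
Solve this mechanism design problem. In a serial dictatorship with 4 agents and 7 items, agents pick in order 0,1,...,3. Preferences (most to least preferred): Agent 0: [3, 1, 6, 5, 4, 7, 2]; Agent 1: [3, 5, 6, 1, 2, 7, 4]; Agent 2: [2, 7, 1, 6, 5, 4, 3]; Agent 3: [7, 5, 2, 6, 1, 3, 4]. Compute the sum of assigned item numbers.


Step 1: Agent 0 picks item 3
Step 2: Agent 1 picks item 5
Step 3: Agent 2 picks item 2
Step 4: Agent 3 picks item 7
Step 5: Sum = 3 + 5 + 2 + 7 = 17

17


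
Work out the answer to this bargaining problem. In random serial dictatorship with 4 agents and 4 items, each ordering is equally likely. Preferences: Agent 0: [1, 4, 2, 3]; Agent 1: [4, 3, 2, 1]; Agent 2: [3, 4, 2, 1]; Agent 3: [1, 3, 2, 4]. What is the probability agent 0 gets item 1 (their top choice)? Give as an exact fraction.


Step 1: Agent 0 wants item 1
Step 2: There are 24 possible orderings of agents
Step 3: In 12 orderings, agent 0 gets item 1
Step 4: Probability = 12/24 = 1/2

1/2


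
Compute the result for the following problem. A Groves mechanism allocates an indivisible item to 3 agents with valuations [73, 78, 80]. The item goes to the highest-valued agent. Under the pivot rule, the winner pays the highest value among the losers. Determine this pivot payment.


Step 1: The efficient winner is agent 2 with value 80
Step 2: Other agents' values: [73, 78]
Step 3: Pivot payment = max(others) = 78
Step 4: The winner pays 78

78


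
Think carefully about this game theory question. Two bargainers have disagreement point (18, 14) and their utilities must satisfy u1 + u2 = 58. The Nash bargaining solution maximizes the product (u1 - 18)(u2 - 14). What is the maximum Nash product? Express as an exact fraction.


Step 1: The Nash solution splits surplus symmetrically above the disagreement point
Step 2: u1 = (total + d1 - d2)/2 = (58 + 18 - 14)/2 = 31
Step 3: u2 = (total - d1 + d2)/2 = (58 - 18 + 14)/2 = 27
Step 4: Nash product = (31 - 18) * (27 - 14)
Step 5: = 13 * 13 = 169

169


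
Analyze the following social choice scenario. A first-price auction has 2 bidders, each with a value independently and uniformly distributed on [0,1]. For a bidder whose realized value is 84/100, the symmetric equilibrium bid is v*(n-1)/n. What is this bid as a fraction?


Step 1: The symmetric BNE bidding function is b(v) = v * (n-1) / n
Step 2: Substitute v = 21/25 and n = 2
Step 3: b = 21/25 * 1/2
Step 4: b = 21/50

21/50


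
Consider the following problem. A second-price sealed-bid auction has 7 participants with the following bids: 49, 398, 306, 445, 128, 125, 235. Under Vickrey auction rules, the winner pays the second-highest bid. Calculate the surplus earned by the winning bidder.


Step 1: Sort bids in descending order: 445, 398, 306, 235, 128, 125, 49
Step 2: The winning bid is the highest: 445
Step 3: The payment equals the second-highest bid: 398
Step 4: Surplus = winner's bid - payment = 445 - 398 = 47

47


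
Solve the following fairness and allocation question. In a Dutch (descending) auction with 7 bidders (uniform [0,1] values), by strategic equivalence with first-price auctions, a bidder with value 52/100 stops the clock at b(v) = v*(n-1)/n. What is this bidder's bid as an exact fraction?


Step 1: Dutch auctions are strategically equivalent to first-price auctions
Step 2: The equilibrium bid is b(v) = v*(n-1)/n
Step 3: b = 13/25 * 6/7
Step 4: b = 78/175

78/175


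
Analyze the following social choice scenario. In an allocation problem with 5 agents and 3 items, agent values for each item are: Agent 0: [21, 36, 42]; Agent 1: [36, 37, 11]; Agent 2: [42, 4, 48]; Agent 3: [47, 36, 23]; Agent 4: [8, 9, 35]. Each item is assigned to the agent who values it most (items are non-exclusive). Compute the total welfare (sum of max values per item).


Step 1: For each item, find the maximum value among all agents.
Step 2: Item 0 -> Agent 3 (value 47)
Step 3: Item 1 -> Agent 1 (value 37)
Step 4: Item 2 -> Agent 2 (value 48)
Step 5: Total welfare = 47 + 37 + 48 = 132

132


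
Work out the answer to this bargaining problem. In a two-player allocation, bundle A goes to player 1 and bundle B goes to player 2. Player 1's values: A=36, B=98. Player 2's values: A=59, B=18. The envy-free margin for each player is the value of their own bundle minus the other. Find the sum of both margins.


Step 1: Player 1's margin = v1(A) - v1(B) = 36 - 98 = -62
Step 2: Player 2's margin = v2(B) - v2(A) = 18 - 59 = -41
Step 3: Total margin = -62 + -41 = -103

-103


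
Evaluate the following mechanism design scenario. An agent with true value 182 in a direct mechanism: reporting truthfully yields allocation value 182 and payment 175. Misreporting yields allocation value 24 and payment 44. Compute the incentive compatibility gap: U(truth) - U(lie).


Step 1: U(truth) = value - payment = 182 - 175 = 7
Step 2: U(lie) = allocation - payment = 24 - 44 = -20
Step 3: IC gap = 7 - (-20) = 27

27


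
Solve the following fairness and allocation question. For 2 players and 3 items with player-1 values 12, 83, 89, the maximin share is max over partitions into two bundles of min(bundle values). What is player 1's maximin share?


Step 1: Item values = 12, 83, 89
Step 2: Enumerate all 2-bundle partitions and take the smaller bundle:
  Partition 1: {12} vs {83,89} -> bundles 12, 172; min = 12
  Partition 2: {83} vs {12,89} -> bundles 83, 101; min = 83
  Partition 3: {89} vs {12,83} -> bundles 89, 95; min = 89
Step 3: MMS = max(12, 83, 89) = 89

89


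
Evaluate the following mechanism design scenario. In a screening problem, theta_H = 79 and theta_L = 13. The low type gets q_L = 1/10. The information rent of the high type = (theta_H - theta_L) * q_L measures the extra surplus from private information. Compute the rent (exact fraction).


Step 1: theta_H - theta_L = 79 - 13 = 66
Step 2: Information rent = (theta_H - theta_L) * q_L
Step 3: = 66 * 1/10
Step 4: = 33/5

33/5


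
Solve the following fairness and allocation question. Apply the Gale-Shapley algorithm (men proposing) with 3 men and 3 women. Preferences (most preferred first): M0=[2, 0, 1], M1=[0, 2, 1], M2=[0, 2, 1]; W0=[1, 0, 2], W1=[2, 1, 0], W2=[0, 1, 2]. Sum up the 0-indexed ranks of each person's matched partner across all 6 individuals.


Step 1: Run Gale-Shapley (men propose, women hold best offer):
  M0 proposes to W2; she accepts
  M1 proposes to W0; she accepts
  M2 proposes to W0; rejected
  M2 proposes to W2; rejected
  M2 proposes to W1; she accepts
Step 2: Final matching: W0-M1, W1-M2, W2-M0
Step 3: 0-indexed ranks (man's rank of his match, then woman's): 0 + 0 + 2 + 0 + 0 + 0
Step 4: Total rank sum = 2

2


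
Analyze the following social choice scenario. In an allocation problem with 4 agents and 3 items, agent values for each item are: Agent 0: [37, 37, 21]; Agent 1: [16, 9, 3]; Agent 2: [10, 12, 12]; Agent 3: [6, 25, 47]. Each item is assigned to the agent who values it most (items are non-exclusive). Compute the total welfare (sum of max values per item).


Step 1: For each item, find the maximum value among all agents.
Step 2: Item 0 -> Agent 0 (value 37)
Step 3: Item 1 -> Agent 0 (value 37)
Step 4: Item 2 -> Agent 3 (value 47)
Step 5: Total welfare = 37 + 37 + 47 = 121

121


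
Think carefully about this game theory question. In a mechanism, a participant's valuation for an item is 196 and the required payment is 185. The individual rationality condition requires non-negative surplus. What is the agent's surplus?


Step 1: Surplus = value - payment = 196 - 185 = 11
Step 2: IR is satisfied (surplus >= 0)

11


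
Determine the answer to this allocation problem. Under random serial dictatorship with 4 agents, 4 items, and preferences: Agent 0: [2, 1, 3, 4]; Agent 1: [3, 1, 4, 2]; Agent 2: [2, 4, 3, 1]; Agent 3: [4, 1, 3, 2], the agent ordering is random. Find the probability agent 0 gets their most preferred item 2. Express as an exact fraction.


Step 1: Agent 0 wants item 2
Step 2: There are 24 possible orderings of agents
Step 3: In 12 orderings, agent 0 gets item 2
Step 4: Probability = 12/24 = 1/2

1/2
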